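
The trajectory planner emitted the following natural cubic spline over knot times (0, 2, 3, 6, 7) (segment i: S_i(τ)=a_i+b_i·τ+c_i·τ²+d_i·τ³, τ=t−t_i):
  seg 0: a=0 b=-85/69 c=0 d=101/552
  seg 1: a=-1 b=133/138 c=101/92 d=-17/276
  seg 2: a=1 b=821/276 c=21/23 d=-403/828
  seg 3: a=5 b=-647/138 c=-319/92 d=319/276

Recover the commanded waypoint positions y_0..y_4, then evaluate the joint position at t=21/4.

y_0=0 y_1=-1 y_2=1 y_3=5 y_4=-2
S(21/4) = 39869/5888

y_0 = S_0(0) = a_0 = 0
y_1 = S_1(0) = a_1 = -1
y_2 = S_2(0) = a_2 = 1
y_3 = S_3(0) = a_3 = 5
y_4 = S_3(1) = -2
t_q=21/4 is in segment 2 (τ=9/4); S_2(τ)=39869/5888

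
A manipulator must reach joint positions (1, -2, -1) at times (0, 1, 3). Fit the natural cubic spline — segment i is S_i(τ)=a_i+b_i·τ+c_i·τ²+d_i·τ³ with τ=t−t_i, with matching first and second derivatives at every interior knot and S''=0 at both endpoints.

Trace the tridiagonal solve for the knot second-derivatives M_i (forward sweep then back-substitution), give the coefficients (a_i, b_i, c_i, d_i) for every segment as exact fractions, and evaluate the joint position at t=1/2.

  seg 0: a=1 b=-43/12 c=0 d=7/12
  seg 1: a=-2 b=-11/6 c=7/4 d=-7/24
S(1/2) = -23/32

Δ: Δ0=-3, Δ1=1/2
row 1: diag=6, rhs=21; c'=1/3, d'=7/2
back: M1=7/2
M: M0=0, M1=7/2, M2=0
seg 0: a=1, c=M0/2=0, d=(M1−M0)/(6·1)=7/12, b=Δ0−h0·(2M0+M1)/6=-43/12
seg 1: a=-2, c=M1/2=7/4, d=(M2−M1)/(6·2)=-7/24, b=Δ1−h1·(2M1+M2)/6=-11/6
t_q=1/2 → seg 0, τ=1/2; S=1+-43/12·τ+0·τ²+7/12·τ³=-23/32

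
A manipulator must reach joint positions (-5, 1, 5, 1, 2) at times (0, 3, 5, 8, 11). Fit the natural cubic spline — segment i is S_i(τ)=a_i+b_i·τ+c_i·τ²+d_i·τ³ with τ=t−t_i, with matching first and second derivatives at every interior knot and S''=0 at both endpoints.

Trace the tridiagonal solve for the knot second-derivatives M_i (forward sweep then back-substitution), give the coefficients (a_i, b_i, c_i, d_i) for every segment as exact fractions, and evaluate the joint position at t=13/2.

Δ: Δ0=2, Δ1=2, Δ2=-4/3, Δ3=1/3
row 1: diag=10, rhs=0; c'=1/5, d'=0
row 2: denom=10−2·1/5=48/5; d'=(-20−2·0)/(48/5)=-25/12
row 3: denom=12−3·5/16=177/16; d'=(10−3·-25/12)/(177/16)=260/177
back: M3=260/177
back: M2=-25/12−5/16·260/177=-150/59
back: M1=0−1/5·-150/59=30/59
M: M0=0, M1=30/59, M2=-150/59, M3=260/177, M4=0
seg 0: a=-5, c=M0/2=0, d=(M1−M0)/(6·3)=5/177, b=Δ0−h0·(2M0+M1)/6=103/59
seg 1: a=1, c=M1/2=15/59, d=(M2−M1)/(6·2)=-15/59, b=Δ1−h1·(2M1+M2)/6=148/59
seg 2: a=5, c=M2/2=-75/59, d=(M3−M2)/(6·3)=355/1593, b=Δ2−h2·(2M2+M3)/6=28/59
seg 3: a=1, c=M3/2=130/177, d=(M4−M3)/(6·3)=-130/1593, b=Δ3−h3·(2M3+M4)/6=-67/59
t_q=13/2 → seg 2, τ=3/2; S=5+28/59·τ+-75/59·τ²+355/1593·τ³=1701/472

  seg 0: a=-5 b=103/59 c=0 d=5/177
  seg 1: a=1 b=148/59 c=15/59 d=-15/59
  seg 2: a=5 b=28/59 c=-75/59 d=355/1593
  seg 3: a=1 b=-67/59 c=130/177 d=-130/1593
S(13/2) = 1701/472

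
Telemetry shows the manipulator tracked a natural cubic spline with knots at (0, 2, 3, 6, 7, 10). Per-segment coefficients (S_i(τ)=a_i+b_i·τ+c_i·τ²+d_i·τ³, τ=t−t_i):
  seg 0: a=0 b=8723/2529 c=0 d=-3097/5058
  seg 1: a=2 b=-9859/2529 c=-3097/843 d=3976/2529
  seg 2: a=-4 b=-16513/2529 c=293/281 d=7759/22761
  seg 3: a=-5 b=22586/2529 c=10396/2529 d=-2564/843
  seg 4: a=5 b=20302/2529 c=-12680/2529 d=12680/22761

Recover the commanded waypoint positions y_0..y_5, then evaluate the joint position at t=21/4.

y_0=0 y_1=2 y_2=-4 y_3=-5 y_4=5 y_5=-1
S(21/4) = -171381/17984

y_0 = S_0(0) = a_0 = 0
y_1 = S_1(0) = a_1 = 2
y_2 = S_2(0) = a_2 = -4
y_3 = S_3(0) = a_3 = -5
y_4 = S_4(0) = a_4 = 5
y_5 = S_4(3) = -1
t_q=21/4 is in segment 2 (τ=9/4); S_2(τ)=-171381/17984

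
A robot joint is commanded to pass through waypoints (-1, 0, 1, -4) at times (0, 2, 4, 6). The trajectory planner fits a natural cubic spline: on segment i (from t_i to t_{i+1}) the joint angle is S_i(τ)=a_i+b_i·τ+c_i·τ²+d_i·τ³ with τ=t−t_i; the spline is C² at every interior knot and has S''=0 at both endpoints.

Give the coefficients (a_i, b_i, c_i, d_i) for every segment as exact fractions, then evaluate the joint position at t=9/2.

Δ: Δ0=1/2, Δ1=1/2, Δ2=-5/2
row 1: diag=8, rhs=0; c'=1/4, d'=0
row 2: denom=8−2·1/4=15/2; d'=(-18−2·0)/(15/2)=-12/5
back: M2=-12/5
back: M1=0−1/4·-12/5=3/5
M: M0=0, M1=3/5, M2=-12/5, M3=0
seg 0: a=-1, c=M0/2=0, d=(M1−M0)/(6·2)=1/20, b=Δ0−h0·(2M0+M1)/6=3/10
seg 1: a=0, c=M1/2=3/10, d=(M2−M1)/(6·2)=-1/4, b=Δ1−h1·(2M1+M2)/6=9/10
seg 2: a=1, c=M2/2=-6/5, d=(M3−M2)/(6·2)=1/5, b=Δ2−h2·(2M2+M3)/6=-9/10
t_q=9/2 → seg 2, τ=1/2; S=1+-9/10·τ+-6/5·τ²+1/5·τ³=11/40

  seg 0: a=-1 b=3/10 c=0 d=1/20
  seg 1: a=0 b=9/10 c=3/10 d=-1/4
  seg 2: a=1 b=-9/10 c=-6/5 d=1/5
S(9/2) = 11/40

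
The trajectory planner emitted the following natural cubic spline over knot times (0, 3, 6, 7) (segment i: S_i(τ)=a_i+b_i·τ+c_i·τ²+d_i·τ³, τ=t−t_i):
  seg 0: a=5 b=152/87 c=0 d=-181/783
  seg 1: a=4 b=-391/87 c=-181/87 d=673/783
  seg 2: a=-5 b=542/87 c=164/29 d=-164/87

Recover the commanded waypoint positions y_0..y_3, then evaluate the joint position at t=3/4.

y_0=5 y_1=4 y_2=-5 y_3=5
S(3/4) = 11531/1856

y_0 = S_0(0) = a_0 = 5
y_1 = S_1(0) = a_1 = 4
y_2 = S_2(0) = a_2 = -5
y_3 = S_2(1) = 5
t_q=3/4 is in segment 0 (τ=3/4); S_0(τ)=11531/1856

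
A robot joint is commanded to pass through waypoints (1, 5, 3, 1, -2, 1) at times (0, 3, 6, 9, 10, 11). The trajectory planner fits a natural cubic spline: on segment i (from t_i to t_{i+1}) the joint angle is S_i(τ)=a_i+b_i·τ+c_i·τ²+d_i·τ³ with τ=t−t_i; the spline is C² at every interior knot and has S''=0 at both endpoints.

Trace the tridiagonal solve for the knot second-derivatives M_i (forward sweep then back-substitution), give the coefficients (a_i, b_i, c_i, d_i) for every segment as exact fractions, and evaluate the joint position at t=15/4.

Δ: Δ0=4/3, Δ1=-2/3, Δ2=-2/3, Δ3=-3, Δ4=3
row 1: diag=12, rhs=-12; c'=1/4, d'=-1
row 2: denom=12−3·1/4=45/4; d'=(0−3·-1)/(45/4)=4/15
row 3: denom=8−3·4/15=36/5; d'=(-14−3·4/15)/(36/5)=-37/18
row 4: denom=4−1·5/36=139/36; d'=(36−1·-37/18)/(139/36)=1370/139
back: M4=1370/139
back: M3=-37/18−5/36·1370/139=-476/139
back: M2=4/15−4/15·-476/139=164/139
back: M1=-1−1/4·164/139=-180/139
M: M0=0, M1=-180/139, M2=164/139, M3=-476/139, M4=1370/139, M5=0
seg 0: a=1, c=M0/2=0, d=(M1−M0)/(6·3)=-10/139, b=Δ0−h0·(2M0+M1)/6=826/417
seg 1: a=5, c=M1/2=-90/139, d=(M2−M1)/(6·3)=172/1251, b=Δ1−h1·(2M1+M2)/6=16/417
seg 2: a=3, c=M2/2=82/139, d=(M3−M2)/(6·3)=-320/1251, b=Δ2−h2·(2M2+M3)/6=-56/417
seg 3: a=1, c=M3/2=-238/139, d=(M4−M3)/(6·1)=923/417, b=Δ3−h3·(2M3+M4)/6=-1460/417
seg 4: a=-2, c=M4/2=685/139, d=(M5−M4)/(6·1)=-685/417, b=Δ4−h4·(2M4+M5)/6=-119/417
t_q=15/4 → seg 1, τ=3/4; S=5+16/417·τ+-90/139·τ²+172/1251·τ³=10503/2224

  seg 0: a=1 b=826/417 c=0 d=-10/139
  seg 1: a=5 b=16/417 c=-90/139 d=172/1251
  seg 2: a=3 b=-56/417 c=82/139 d=-320/1251
  seg 3: a=1 b=-1460/417 c=-238/139 d=923/417
  seg 4: a=-2 b=-119/417 c=685/139 d=-685/417
S(15/4) = 10503/2224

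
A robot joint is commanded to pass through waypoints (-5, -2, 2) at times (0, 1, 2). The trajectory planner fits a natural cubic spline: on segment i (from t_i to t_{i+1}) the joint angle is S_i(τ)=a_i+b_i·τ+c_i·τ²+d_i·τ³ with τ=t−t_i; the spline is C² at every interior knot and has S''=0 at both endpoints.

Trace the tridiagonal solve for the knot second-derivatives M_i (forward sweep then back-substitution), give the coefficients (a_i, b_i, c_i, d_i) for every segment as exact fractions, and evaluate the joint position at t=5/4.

Δ: Δ0=3, Δ1=4
row 1: diag=4, rhs=6; c'=1/4, d'=3/2
back: M1=3/2
M: M0=0, M1=3/2, M2=0
seg 0: a=-5, c=M0/2=0, d=(M1−M0)/(6·1)=1/4, b=Δ0−h0·(2M0+M1)/6=11/4
seg 1: a=-2, c=M1/2=3/4, d=(M2−M1)/(6·1)=-1/4, b=Δ1−h1·(2M1+M2)/6=7/2
t_q=5/4 → seg 1, τ=1/4; S=-2+7/2·τ+3/4·τ²+-1/4·τ³=-277/256

  seg 0: a=-5 b=11/4 c=0 d=1/4
  seg 1: a=-2 b=7/2 c=3/4 d=-1/4
S(5/4) = -277/256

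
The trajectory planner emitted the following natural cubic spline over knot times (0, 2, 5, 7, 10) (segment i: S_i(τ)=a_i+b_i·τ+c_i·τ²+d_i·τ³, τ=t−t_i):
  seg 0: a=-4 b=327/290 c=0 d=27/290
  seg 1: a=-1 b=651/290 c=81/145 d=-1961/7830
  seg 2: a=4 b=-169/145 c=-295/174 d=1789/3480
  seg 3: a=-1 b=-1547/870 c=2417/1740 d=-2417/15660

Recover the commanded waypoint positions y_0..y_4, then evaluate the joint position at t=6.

y_0 = S_0(0) = a_0 = -4
y_1 = S_1(0) = a_1 = -1
y_2 = S_2(0) = a_2 = 4
y_3 = S_3(0) = a_3 = -1
y_4 = S_3(3) = 2
t_q=6 is in segment 2 (τ=1); S_2(τ)=5753/3480

y_0=-4 y_1=-1 y_2=4 y_3=-1 y_4=2
S(6) = 5753/3480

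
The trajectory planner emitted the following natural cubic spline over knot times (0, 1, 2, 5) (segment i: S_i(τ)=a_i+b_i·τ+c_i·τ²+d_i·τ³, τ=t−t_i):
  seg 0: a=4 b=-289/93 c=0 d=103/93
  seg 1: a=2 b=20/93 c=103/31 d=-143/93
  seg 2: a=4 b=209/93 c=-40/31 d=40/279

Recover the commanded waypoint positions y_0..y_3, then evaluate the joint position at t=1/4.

y_0=4 y_1=2 y_2=4 y_3=3
S(1/4) = 6429/1984

y_0 = S_0(0) = a_0 = 4
y_1 = S_1(0) = a_1 = 2
y_2 = S_2(0) = a_2 = 4
y_3 = S_2(3) = 3
t_q=1/4 is in segment 0 (τ=1/4); S_0(τ)=6429/1984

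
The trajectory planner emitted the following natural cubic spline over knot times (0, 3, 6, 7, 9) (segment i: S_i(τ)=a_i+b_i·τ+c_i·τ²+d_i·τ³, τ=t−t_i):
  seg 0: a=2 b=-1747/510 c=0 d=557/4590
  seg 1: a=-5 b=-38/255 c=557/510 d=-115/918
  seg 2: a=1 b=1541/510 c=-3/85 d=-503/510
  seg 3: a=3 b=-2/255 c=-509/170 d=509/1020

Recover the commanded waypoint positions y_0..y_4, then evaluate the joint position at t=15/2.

y_0=2 y_1=-5 y_2=1 y_3=3 y_4=-5
S(15/2) = 6283/2720

y_0 = S_0(0) = a_0 = 2
y_1 = S_1(0) = a_1 = -5
y_2 = S_2(0) = a_2 = 1
y_3 = S_3(0) = a_3 = 3
y_4 = S_3(2) = -5
t_q=15/2 is in segment 3 (τ=1/2); S_3(τ)=6283/2720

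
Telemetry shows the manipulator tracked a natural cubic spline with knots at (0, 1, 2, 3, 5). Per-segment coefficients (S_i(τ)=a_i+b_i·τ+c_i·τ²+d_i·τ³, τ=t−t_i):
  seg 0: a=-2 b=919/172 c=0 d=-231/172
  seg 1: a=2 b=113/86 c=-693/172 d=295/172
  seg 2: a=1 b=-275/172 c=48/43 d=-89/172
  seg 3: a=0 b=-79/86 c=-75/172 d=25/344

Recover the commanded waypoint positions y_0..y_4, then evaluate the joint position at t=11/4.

y_0 = S_0(0) = a_0 = -2
y_1 = S_1(0) = a_1 = 2
y_2 = S_2(0) = a_2 = 1
y_3 = S_3(0) = a_3 = 0
y_4 = S_3(2) = -3
t_q=11/4 is in segment 2 (τ=3/4); S_2(τ)=2317/11008

y_0=-2 y_1=2 y_2=1 y_3=0 y_4=-3
S(11/4) = 2317/11008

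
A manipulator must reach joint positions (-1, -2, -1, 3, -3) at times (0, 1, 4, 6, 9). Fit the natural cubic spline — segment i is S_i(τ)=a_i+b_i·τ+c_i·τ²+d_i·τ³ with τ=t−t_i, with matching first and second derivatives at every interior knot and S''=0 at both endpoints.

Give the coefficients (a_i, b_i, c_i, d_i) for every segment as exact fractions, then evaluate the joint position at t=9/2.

  seg 0: a=-1 b=-122/113 c=0 d=9/113
  seg 1: a=-2 b=-95/113 c=27/113 d=155/3051
  seg 2: a=-1 b=222/113 c=236/339 d=-115/339
  seg 3: a=3 b=230/339 c=-454/339 d=454/3051
S(9/2) = 103/904

Δ: Δ0=-1, Δ1=1/3, Δ2=2, Δ3=-2
row 1: diag=8, rhs=8; c'=3/8, d'=1
row 2: denom=10−3·3/8=71/8; d'=(10−3·1)/(71/8)=56/71
row 3: denom=10−2·16/71=678/71; d'=(-24−2·56/71)/(678/71)=-908/339
back: M3=-908/339
back: M2=56/71−16/71·-908/339=472/339
back: M1=1−3/8·472/339=54/113
M: M0=0, M1=54/113, M2=472/339, M3=-908/339, M4=0
seg 0: a=-1, c=M0/2=0, d=(M1−M0)/(6·1)=9/113, b=Δ0−h0·(2M0+M1)/6=-122/113
seg 1: a=-2, c=M1/2=27/113, d=(M2−M1)/(6·3)=155/3051, b=Δ1−h1·(2M1+M2)/6=-95/113
seg 2: a=-1, c=M2/2=236/339, d=(M3−M2)/(6·2)=-115/339, b=Δ2−h2·(2M2+M3)/6=222/113
seg 3: a=3, c=M3/2=-454/339, d=(M4−M3)/(6·3)=454/3051, b=Δ3−h3·(2M3+M4)/6=230/339
t_q=9/2 → seg 2, τ=1/2; S=-1+222/113·τ+236/339·τ²+-115/339·τ³=103/904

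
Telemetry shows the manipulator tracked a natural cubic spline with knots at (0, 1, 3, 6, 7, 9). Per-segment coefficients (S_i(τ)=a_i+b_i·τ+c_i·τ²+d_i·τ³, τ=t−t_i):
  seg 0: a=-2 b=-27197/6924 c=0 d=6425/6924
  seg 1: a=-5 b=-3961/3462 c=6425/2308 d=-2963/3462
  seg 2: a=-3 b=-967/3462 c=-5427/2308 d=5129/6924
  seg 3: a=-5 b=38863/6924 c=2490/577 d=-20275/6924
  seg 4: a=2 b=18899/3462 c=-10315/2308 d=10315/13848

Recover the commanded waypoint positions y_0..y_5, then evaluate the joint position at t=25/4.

y_0 = S_0(0) = a_0 = -2
y_1 = S_1(0) = a_1 = -5
y_2 = S_2(0) = a_2 = -3
y_3 = S_3(0) = a_3 = -5
y_4 = S_4(0) = a_4 = 2
y_5 = S_4(2) = 1
t_q=25/4 is in segment 3 (τ=1/4); S_3(τ)=-498209/147712

y_0=-2 y_1=-5 y_2=-3 y_3=-5 y_4=2 y_5=1
S(25/4) = -498209/147712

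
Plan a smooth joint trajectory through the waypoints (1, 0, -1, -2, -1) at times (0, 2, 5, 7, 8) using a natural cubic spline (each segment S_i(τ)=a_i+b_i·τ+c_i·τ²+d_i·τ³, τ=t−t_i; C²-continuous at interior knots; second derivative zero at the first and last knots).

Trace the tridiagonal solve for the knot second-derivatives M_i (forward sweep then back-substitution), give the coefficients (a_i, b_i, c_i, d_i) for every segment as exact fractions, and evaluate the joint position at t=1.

  seg 0: a=1 b=-887/1518 c=0 d=16/759
  seg 1: a=0 b=-503/1518 c=32/253 d=-193/4554
  seg 2: a=-1 b=-544/759 c=-129/506 d=1103/6072
  seg 3: a=-2 b=673/1518 c=845/1012 d=-845/3036
S(1) = 221/506

Δ: Δ0=-1/2, Δ1=-1/3, Δ2=-1/2, Δ3=1
row 1: diag=10, rhs=1; c'=3/10, d'=1/10
row 2: denom=10−3·3/10=91/10; d'=(-1−3·1/10)/(91/10)=-1/7
row 3: denom=6−2·20/91=506/91; d'=(9−2·-1/7)/(506/91)=845/506
back: M3=845/506
back: M2=-1/7−20/91·845/506=-129/253
back: M1=1/10−3/10·-129/253=64/253
M: M0=0, M1=64/253, M2=-129/253, M3=845/506, M4=0
seg 0: a=1, c=M0/2=0, d=(M1−M0)/(6·2)=16/759, b=Δ0−h0·(2M0+M1)/6=-887/1518
seg 1: a=0, c=M1/2=32/253, d=(M2−M1)/(6·3)=-193/4554, b=Δ1−h1·(2M1+M2)/6=-503/1518
seg 2: a=-1, c=M2/2=-129/506, d=(M3−M2)/(6·2)=1103/6072, b=Δ2−h2·(2M2+M3)/6=-544/759
seg 3: a=-2, c=M3/2=845/1012, d=(M4−M3)/(6·1)=-845/3036, b=Δ3−h3·(2M3+M4)/6=673/1518
t_q=1 → seg 0, τ=1; S=1+-887/1518·τ+0·τ²+16/759·τ³=221/506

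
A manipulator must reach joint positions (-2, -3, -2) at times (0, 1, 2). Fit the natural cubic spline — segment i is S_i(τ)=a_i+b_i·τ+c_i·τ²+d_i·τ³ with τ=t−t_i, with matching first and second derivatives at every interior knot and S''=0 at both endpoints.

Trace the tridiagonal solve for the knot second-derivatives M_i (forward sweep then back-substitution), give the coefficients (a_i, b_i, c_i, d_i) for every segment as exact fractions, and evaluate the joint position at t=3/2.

Δ: Δ0=-1, Δ1=1
row 1: diag=4, rhs=12; c'=1/4, d'=3
back: M1=3
M: M0=0, M1=3, M2=0
seg 0: a=-2, c=M0/2=0, d=(M1−M0)/(6·1)=1/2, b=Δ0−h0·(2M0+M1)/6=-3/2
seg 1: a=-3, c=M1/2=3/2, d=(M2−M1)/(6·1)=-1/2, b=Δ1−h1·(2M1+M2)/6=0
t_q=3/2 → seg 1, τ=1/2; S=-3+0·τ+3/2·τ²+-1/2·τ³=-43/16

  seg 0: a=-2 b=-3/2 c=0 d=1/2
  seg 1: a=-3 b=0 c=3/2 d=-1/2
S(3/2) = -43/16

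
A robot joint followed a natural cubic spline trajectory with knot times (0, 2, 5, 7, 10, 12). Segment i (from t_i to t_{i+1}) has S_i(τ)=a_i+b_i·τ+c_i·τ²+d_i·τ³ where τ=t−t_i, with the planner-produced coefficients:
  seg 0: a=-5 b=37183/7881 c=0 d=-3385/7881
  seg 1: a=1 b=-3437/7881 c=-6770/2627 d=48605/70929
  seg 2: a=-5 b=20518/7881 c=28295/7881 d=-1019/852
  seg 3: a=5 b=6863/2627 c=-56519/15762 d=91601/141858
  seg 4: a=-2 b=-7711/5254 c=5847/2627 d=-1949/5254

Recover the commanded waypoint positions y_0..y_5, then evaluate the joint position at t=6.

y_0=-5 y_1=1 y_2=-5 y_3=5 y_4=-2 y_5=1
S(6) = -1/444

y_0 = S_0(0) = a_0 = -5
y_1 = S_1(0) = a_1 = 1
y_2 = S_2(0) = a_2 = -5
y_3 = S_3(0) = a_3 = 5
y_4 = S_4(0) = a_4 = -2
y_5 = S_4(2) = 1
t_q=6 is in segment 2 (τ=1); S_2(τ)=-1/444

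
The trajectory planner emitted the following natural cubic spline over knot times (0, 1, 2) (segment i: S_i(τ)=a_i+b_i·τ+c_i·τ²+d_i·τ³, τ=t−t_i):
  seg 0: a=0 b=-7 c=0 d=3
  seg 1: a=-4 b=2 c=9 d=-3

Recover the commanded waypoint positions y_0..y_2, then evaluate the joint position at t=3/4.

y_0=0 y_1=-4 y_2=4
S(3/4) = -255/64

y_0 = S_0(0) = a_0 = 0
y_1 = S_1(0) = a_1 = -4
y_2 = S_1(1) = 4
t_q=3/4 is in segment 0 (τ=3/4); S_0(τ)=-255/64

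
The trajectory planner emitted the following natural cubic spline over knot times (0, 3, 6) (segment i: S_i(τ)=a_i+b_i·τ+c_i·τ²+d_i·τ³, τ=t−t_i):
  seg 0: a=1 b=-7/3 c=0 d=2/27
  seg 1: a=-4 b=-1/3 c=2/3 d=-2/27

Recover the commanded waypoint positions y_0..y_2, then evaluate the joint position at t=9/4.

y_0 = S_0(0) = a_0 = 1
y_1 = S_1(0) = a_1 = -4
y_2 = S_1(3) = -1
t_q=9/4 is in segment 0 (τ=9/4); S_0(τ)=-109/32

y_0=1 y_1=-4 y_2=-1
S(9/4) = -109/32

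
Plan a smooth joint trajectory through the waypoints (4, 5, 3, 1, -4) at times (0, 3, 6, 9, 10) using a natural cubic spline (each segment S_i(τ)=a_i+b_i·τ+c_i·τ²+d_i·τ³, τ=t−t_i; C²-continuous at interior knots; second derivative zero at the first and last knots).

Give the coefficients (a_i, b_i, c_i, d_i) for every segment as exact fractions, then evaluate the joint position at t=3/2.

  seg 0: a=4 b=13/18 c=0 d=-7/162
  seg 1: a=5 b=-4/9 c=-7/18 d=17/162
  seg 2: a=3 b=1/18 c=5/9 d=-43/162
  seg 3: a=1 b=-34/9 c=-11/6 d=11/18
S(3/2) = 79/16

Δ: Δ0=1/3, Δ1=-2/3, Δ2=-2/3, Δ3=-5
row 1: diag=12, rhs=-6; c'=1/4, d'=-1/2
row 2: denom=12−3·1/4=45/4; d'=(0−3·-1/2)/(45/4)=2/15
row 3: denom=8−3·4/15=36/5; d'=(-26−3·2/15)/(36/5)=-11/3
back: M3=-11/3
back: M2=2/15−4/15·-11/3=10/9
back: M1=-1/2−1/4·10/9=-7/9
M: M0=0, M1=-7/9, M2=10/9, M3=-11/3, M4=0
seg 0: a=4, c=M0/2=0, d=(M1−M0)/(6·3)=-7/162, b=Δ0−h0·(2M0+M1)/6=13/18
seg 1: a=5, c=M1/2=-7/18, d=(M2−M1)/(6·3)=17/162, b=Δ1−h1·(2M1+M2)/6=-4/9
seg 2: a=3, c=M2/2=5/9, d=(M3−M2)/(6·3)=-43/162, b=Δ2−h2·(2M2+M3)/6=1/18
seg 3: a=1, c=M3/2=-11/6, d=(M4−M3)/(6·1)=11/18, b=Δ3−h3·(2M3+M4)/6=-34/9
t_q=3/2 → seg 0, τ=3/2; S=4+13/18·τ+0·τ²+-7/162·τ³=79/16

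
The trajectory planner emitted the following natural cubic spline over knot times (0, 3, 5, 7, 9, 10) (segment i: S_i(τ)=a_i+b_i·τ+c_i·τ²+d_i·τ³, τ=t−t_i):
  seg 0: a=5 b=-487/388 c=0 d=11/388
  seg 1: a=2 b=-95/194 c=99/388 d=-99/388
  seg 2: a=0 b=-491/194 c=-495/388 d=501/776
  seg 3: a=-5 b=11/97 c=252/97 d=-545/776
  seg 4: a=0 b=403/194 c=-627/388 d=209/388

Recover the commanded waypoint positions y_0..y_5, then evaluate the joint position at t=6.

y_0 = S_0(0) = a_0 = 5
y_1 = S_1(0) = a_1 = 2
y_2 = S_2(0) = a_2 = 0
y_3 = S_3(0) = a_3 = -5
y_4 = S_4(0) = a_4 = 0
y_5 = S_4(1) = 1
t_q=6 is in segment 2 (τ=1); S_2(τ)=-2453/776

y_0=5 y_1=2 y_2=0 y_3=-5 y_4=0 y_5=1
S(6) = -2453/776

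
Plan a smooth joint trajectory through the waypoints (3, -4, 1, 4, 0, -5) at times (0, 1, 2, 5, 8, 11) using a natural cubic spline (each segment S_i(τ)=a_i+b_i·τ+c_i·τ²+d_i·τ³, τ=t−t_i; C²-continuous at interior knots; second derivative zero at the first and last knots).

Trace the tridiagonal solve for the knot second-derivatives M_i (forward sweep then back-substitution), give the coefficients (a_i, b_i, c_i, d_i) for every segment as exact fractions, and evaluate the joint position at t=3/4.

Δ: Δ0=-7, Δ1=5, Δ2=1, Δ3=-4/3, Δ4=-5/3
row 1: diag=4, rhs=72; c'=1/4, d'=18
row 2: denom=8−1·1/4=31/4; d'=(-24−1·18)/(31/4)=-168/31
row 3: denom=12−3·12/31=336/31; d'=(-14−3·-168/31)/(336/31)=5/24
row 4: denom=12−3·31/112=1251/112; d'=(-2−3·5/24)/(1251/112)=-98/417
back: M4=-98/417
back: M3=5/24−31/112·-98/417=38/139
back: M2=-168/31−12/31·38/139=-768/139
back: M1=18−1/4·-768/139=2694/139
M: M0=0, M1=2694/139, M2=-768/139, M3=38/139, M4=-98/417, M5=0
seg 0: a=3, c=M0/2=0, d=(M1−M0)/(6·1)=449/139, b=Δ0−h0·(2M0+M1)/6=-1422/139
seg 1: a=-4, c=M1/2=1347/139, d=(M2−M1)/(6·1)=-577/139, b=Δ1−h1·(2M1+M2)/6=-75/139
seg 2: a=1, c=M2/2=-384/139, d=(M3−M2)/(6·3)=403/1251, b=Δ2−h2·(2M2+M3)/6=888/139
seg 3: a=4, c=M3/2=19/139, d=(M4−M3)/(6·3)=-106/3753, b=Δ3−h3·(2M3+M4)/6=-207/139
seg 4: a=0, c=M4/2=-49/417, d=(M5−M4)/(6·3)=49/3753, b=Δ4−h4·(2M4+M5)/6=-199/139
t_q=3/4 → seg 0, τ=3/4; S=3+-1422/139·τ+0·τ²+449/139·τ³=-29445/8896

  seg 0: a=3 b=-1422/139 c=0 d=449/139
  seg 1: a=-4 b=-75/139 c=1347/139 d=-577/139
  seg 2: a=1 b=888/139 c=-384/139 d=403/1251
  seg 3: a=4 b=-207/139 c=19/139 d=-106/3753
  seg 4: a=0 b=-199/139 c=-49/417 d=49/3753
S(3/4) = -29445/8896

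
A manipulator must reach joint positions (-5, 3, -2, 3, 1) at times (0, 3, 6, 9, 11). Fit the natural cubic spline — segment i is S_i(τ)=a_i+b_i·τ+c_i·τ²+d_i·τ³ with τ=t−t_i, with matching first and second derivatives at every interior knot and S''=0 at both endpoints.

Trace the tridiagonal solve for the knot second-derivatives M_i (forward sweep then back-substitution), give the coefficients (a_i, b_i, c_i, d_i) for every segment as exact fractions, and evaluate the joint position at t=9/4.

Δ: Δ0=8/3, Δ1=-5/3, Δ2=5/3, Δ3=-1
row 1: diag=12, rhs=-26; c'=1/4, d'=-13/6
row 2: denom=12−3·1/4=45/4; d'=(20−3·-13/6)/(45/4)=106/45
row 3: denom=10−3·4/15=46/5; d'=(-16−3·106/45)/(46/5)=-173/69
back: M3=-173/69
back: M2=106/45−4/15·-173/69=626/207
back: M1=-13/6−1/4·626/207=-605/207
M: M0=0, M1=-605/207, M2=626/207, M3=-173/69, M4=0
seg 0: a=-5, c=M0/2=0, d=(M1−M0)/(6·3)=-605/3726, b=Δ0−h0·(2M0+M1)/6=1709/414
seg 1: a=3, c=M1/2=-605/414, d=(M2−M1)/(6·3)=1231/3726, b=Δ1−h1·(2M1+M2)/6=-53/207
seg 2: a=-2, c=M2/2=313/207, d=(M3−M2)/(6·3)=-1145/3726, b=Δ2−h2·(2M2+M3)/6=-43/414
seg 3: a=3, c=M3/2=-173/138, d=(M4−M3)/(6·2)=173/828, b=Δ3−h3·(2M3+M4)/6=139/207
t_q=9/4 → seg 0, τ=9/4; S=-5+1709/414·τ+0·τ²+-605/3726·τ³=7179/2944

  seg 0: a=-5 b=1709/414 c=0 d=-605/3726
  seg 1: a=3 b=-53/207 c=-605/414 d=1231/3726
  seg 2: a=-2 b=-43/414 c=313/207 d=-1145/3726
  seg 3: a=3 b=139/207 c=-173/138 d=173/828
S(9/4) = 7179/2944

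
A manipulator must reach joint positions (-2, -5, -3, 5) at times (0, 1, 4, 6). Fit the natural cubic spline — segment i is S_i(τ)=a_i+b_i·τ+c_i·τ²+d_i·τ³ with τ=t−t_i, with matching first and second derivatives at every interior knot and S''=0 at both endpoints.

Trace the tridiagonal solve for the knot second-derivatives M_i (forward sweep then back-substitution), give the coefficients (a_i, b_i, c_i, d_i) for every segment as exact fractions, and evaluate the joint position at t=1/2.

Δ: Δ0=-3, Δ1=2/3, Δ2=4
row 1: diag=8, rhs=22; c'=3/8, d'=11/4
row 2: denom=10−3·3/8=71/8; d'=(20−3·11/4)/(71/8)=94/71
back: M2=94/71
back: M1=11/4−3/8·94/71=160/71
M: M0=0, M1=160/71, M2=94/71, M3=0
seg 0: a=-2, c=M0/2=0, d=(M1−M0)/(6·1)=80/213, b=Δ0−h0·(2M0+M1)/6=-719/213
seg 1: a=-5, c=M1/2=80/71, d=(M2−M1)/(6·3)=-11/213, b=Δ1−h1·(2M1+M2)/6=-479/213
seg 2: a=-3, c=M2/2=47/71, d=(M3−M2)/(6·2)=-47/426, b=Δ2−h2·(2M2+M3)/6=664/213
t_q=1/2 → seg 0, τ=1/2; S=-2+-719/213·τ+0·τ²+80/213·τ³=-517/142

  seg 0: a=-2 b=-719/213 c=0 d=80/213
  seg 1: a=-5 b=-479/213 c=80/71 d=-11/213
  seg 2: a=-3 b=664/213 c=47/71 d=-47/426
S(1/2) = -517/142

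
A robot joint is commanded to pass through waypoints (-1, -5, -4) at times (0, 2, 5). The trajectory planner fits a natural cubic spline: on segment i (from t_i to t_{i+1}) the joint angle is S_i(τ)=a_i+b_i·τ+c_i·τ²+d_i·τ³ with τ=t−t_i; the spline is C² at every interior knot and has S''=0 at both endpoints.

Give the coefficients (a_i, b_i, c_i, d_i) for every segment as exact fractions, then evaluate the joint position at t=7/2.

Δ: Δ0=-2, Δ1=1/3
row 1: diag=10, rhs=14; c'=3/10, d'=7/5
back: M1=7/5
M: M0=0, M1=7/5, M2=0
seg 0: a=-1, c=M0/2=0, d=(M1−M0)/(6·2)=7/60, b=Δ0−h0·(2M0+M1)/6=-37/15
seg 1: a=-5, c=M1/2=7/10, d=(M2−M1)/(6·3)=-7/90, b=Δ1−h1·(2M1+M2)/6=-16/15
t_q=7/2 → seg 1, τ=3/2; S=-5+-16/15·τ+7/10·τ²+-7/90·τ³=-423/80

  seg 0: a=-1 b=-37/15 c=0 d=7/60
  seg 1: a=-5 b=-16/15 c=7/10 d=-7/90
S(7/2) = -423/80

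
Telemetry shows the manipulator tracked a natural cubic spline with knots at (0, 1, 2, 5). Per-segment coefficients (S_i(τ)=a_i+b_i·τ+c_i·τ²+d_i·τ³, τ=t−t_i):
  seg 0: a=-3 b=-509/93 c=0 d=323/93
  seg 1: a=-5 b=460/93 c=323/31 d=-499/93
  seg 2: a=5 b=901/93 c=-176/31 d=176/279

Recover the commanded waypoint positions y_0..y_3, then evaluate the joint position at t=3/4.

y_0=-3 y_1=-5 y_2=5 y_3=0
S(3/4) = -11189/1984

y_0 = S_0(0) = a_0 = -3
y_1 = S_1(0) = a_1 = -5
y_2 = S_2(0) = a_2 = 5
y_3 = S_2(3) = 0
t_q=3/4 is in segment 0 (τ=3/4); S_0(τ)=-11189/1984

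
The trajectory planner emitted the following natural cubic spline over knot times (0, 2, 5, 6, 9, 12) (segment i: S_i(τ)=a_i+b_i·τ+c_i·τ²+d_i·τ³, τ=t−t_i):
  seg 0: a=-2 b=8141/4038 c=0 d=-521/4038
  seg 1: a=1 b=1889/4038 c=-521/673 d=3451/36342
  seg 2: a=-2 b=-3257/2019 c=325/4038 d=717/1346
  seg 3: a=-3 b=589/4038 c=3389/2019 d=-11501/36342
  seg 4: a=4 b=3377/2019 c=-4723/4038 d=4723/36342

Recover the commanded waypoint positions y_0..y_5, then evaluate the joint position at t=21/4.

y_0=-2 y_1=1 y_2=-2 y_3=-3 y_4=4 y_5=2
S(21/4) = -205879/86144

y_0 = S_0(0) = a_0 = -2
y_1 = S_1(0) = a_1 = 1
y_2 = S_2(0) = a_2 = -2
y_3 = S_3(0) = a_3 = -3
y_4 = S_4(0) = a_4 = 4
y_5 = S_4(3) = 2
t_q=21/4 is in segment 2 (τ=1/4); S_2(τ)=-205879/86144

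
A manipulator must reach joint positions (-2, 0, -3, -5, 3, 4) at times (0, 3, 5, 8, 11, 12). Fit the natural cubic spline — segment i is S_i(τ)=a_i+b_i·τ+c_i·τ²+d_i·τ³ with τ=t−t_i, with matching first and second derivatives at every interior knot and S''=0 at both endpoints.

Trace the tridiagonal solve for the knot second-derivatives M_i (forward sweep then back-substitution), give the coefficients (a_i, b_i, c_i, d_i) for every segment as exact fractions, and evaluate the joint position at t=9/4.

  seg 0: a=-2 b=845/636 c=0 d=-421/5724
  seg 1: a=0 b=-209/318 c=-421/636 d=51/424
  seg 2: a=-3 b=-296/159 c=19/318 d=323/2862
  seg 3: a=-5 b=491/318 c=57/53 d=-223/954
  seg 4: a=3 b=268/159 c=-109/106 d=109/318
S(9/4) = 2057/13568

Δ: Δ0=2/3, Δ1=-3/2, Δ2=-2/3, Δ3=8/3, Δ4=1
row 1: diag=10, rhs=-13; c'=1/5, d'=-13/10
row 2: denom=10−2·1/5=48/5; d'=(5−2·-13/10)/(48/5)=19/24
row 3: denom=12−3·5/16=177/16; d'=(20−3·19/24)/(177/16)=94/59
row 4: denom=8−3·16/59=424/59; d'=(-10−3·94/59)/(424/59)=-109/53
back: M4=-109/53
back: M3=94/59−16/59·-109/53=114/53
back: M2=19/24−5/16·114/53=19/159
back: M1=-13/10−1/5·19/159=-421/318
M: M0=0, M1=-421/318, M2=19/159, M3=114/53, M4=-109/53, M5=0
seg 0: a=-2, c=M0/2=0, d=(M1−M0)/(6·3)=-421/5724, b=Δ0−h0·(2M0+M1)/6=845/636
seg 1: a=0, c=M1/2=-421/636, d=(M2−M1)/(6·2)=51/424, b=Δ1−h1·(2M1+M2)/6=-209/318
seg 2: a=-3, c=M2/2=19/318, d=(M3−M2)/(6·3)=323/2862, b=Δ2−h2·(2M2+M3)/6=-296/159
seg 3: a=-5, c=M3/2=57/53, d=(M4−M3)/(6·3)=-223/954, b=Δ3−h3·(2M3+M4)/6=491/318
seg 4: a=3, c=M4/2=-109/106, d=(M5−M4)/(6·1)=109/318, b=Δ4−h4·(2M4+M5)/6=268/159
t_q=9/4 → seg 0, τ=9/4; S=-2+845/636·τ+0·τ²+-421/5724·τ³=2057/13568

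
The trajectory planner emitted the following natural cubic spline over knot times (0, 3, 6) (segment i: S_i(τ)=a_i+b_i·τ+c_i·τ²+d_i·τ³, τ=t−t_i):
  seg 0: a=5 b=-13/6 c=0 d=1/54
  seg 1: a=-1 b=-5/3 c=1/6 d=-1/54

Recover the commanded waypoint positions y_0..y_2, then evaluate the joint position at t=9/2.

y_0 = S_0(0) = a_0 = 5
y_1 = S_1(0) = a_1 = -1
y_2 = S_1(3) = -5
t_q=9/2 is in segment 1 (τ=3/2); S_1(τ)=-51/16

y_0=5 y_1=-1 y_2=-5
S(9/2) = -51/16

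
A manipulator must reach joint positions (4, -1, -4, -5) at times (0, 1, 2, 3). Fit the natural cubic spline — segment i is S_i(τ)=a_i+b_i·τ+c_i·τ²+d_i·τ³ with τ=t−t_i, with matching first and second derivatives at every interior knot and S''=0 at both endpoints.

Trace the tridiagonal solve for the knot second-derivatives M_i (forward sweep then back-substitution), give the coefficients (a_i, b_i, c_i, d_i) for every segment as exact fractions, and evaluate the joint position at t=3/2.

  seg 0: a=4 b=-27/5 c=0 d=2/5
  seg 1: a=-1 b=-21/5 c=6/5 d=0
  seg 2: a=-4 b=-9/5 c=6/5 d=-2/5
S(3/2) = -14/5

Δ: Δ0=-5, Δ1=-3, Δ2=-1
row 1: diag=4, rhs=12; c'=1/4, d'=3
row 2: denom=4−1·1/4=15/4; d'=(12−1·3)/(15/4)=12/5
back: M2=12/5
back: M1=3−1/4·12/5=12/5
M: M0=0, M1=12/5, M2=12/5, M3=0
seg 0: a=4, c=M0/2=0, d=(M1−M0)/(6·1)=2/5, b=Δ0−h0·(2M0+M1)/6=-27/5
seg 1: a=-1, c=M1/2=6/5, d=(M2−M1)/(6·1)=0, b=Δ1−h1·(2M1+M2)/6=-21/5
seg 2: a=-4, c=M2/2=6/5, d=(M3−M2)/(6·1)=-2/5, b=Δ2−h2·(2M2+M3)/6=-9/5
t_q=3/2 → seg 1, τ=1/2; S=-1+-21/5·τ+6/5·τ²+0·τ³=-14/5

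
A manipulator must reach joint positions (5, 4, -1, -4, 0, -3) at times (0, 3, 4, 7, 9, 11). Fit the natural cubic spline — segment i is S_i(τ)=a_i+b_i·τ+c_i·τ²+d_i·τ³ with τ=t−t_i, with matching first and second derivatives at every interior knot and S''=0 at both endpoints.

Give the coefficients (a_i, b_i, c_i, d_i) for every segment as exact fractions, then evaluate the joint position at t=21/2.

Δ: Δ0=-1/3, Δ1=-5, Δ2=-1, Δ3=2, Δ4=-3/2
row 1: diag=8, rhs=-28; c'=1/8, d'=-7/2
row 2: denom=8−1·1/8=63/8; d'=(24−1·-7/2)/(63/8)=220/63
row 3: denom=10−3·8/21=62/7; d'=(18−3·220/63)/(62/7)=79/93
row 4: denom=8−2·7/31=234/31; d'=(-21−2·79/93)/(234/31)=-2111/702
back: M4=-2111/702
back: M3=79/93−7/31·-2111/702=1073/702
back: M2=220/63−8/21·1073/702=3064/1053
back: M1=-7/2−1/8·3064/1053=-8137/2106
M: M0=0, M1=-8137/2106, M2=3064/1053, M3=1073/702, M4=-2111/702, M5=0
seg 0: a=5, c=M0/2=0, d=(M1−M0)/(6·3)=-8137/37908, b=Δ0−h0·(2M0+M1)/6=6733/4212
seg 1: a=4, c=M1/2=-8137/4212, d=(M2−M1)/(6·1)=1585/1404, b=Δ1−h1·(2M1+M2)/6=-8839/2106
seg 2: a=-1, c=M2/2=1532/1053, d=(M3−M2)/(6·3)=-2909/37908, b=Δ2−h2·(2M2+M3)/6=-19687/4212
seg 3: a=-4, c=M3/2=1073/1404, d=(M4−M3)/(6·2)=-398/1053, b=Δ3−h3·(2M3+M4)/6=4177/2106
seg 4: a=0, c=M4/2=-2111/1404, d=(M5−M4)/(6·2)=2111/8424, b=Δ4−h4·(2M4+M5)/6=1063/2106
t_q=21/2 → seg 4, τ=3/2; S=0+1063/2106·τ+-2111/1404·τ²+2111/8424·τ³=-39989/22464

  seg 0: a=5 b=6733/4212 c=0 d=-8137/37908
  seg 1: a=4 b=-8839/2106 c=-8137/4212 d=1585/1404
  seg 2: a=-1 b=-19687/4212 c=1532/1053 d=-2909/37908
  seg 3: a=-4 b=4177/2106 c=1073/1404 d=-398/1053
  seg 4: a=0 b=1063/2106 c=-2111/1404 d=2111/8424
S(21/2) = -39989/22464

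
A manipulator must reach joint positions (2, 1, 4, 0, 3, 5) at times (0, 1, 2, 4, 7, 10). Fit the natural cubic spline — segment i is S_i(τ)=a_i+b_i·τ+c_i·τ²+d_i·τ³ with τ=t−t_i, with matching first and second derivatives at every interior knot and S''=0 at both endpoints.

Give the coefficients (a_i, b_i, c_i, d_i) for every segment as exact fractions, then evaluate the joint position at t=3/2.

  seg 0: a=2 b=-5462/2361 c=0 d=3101/2361
  seg 1: a=1 b=3841/2361 c=3101/787 d=-6061/2361
  seg 2: a=4 b=4264/2361 c=-2960/787 d=4387/4722
  seg 3: a=0 b=-4934/2361 c=1427/787 d=-5548/21249
  seg 4: a=3 b=4108/2361 c=-1267/2361 d=1267/21249
S(3/2) = 15599/6296

Δ: Δ0=-1, Δ1=3, Δ2=-2, Δ3=1, Δ4=2/3
row 1: diag=4, rhs=24; c'=1/4, d'=6
row 2: denom=6−1·1/4=23/4; d'=(-30−1·6)/(23/4)=-144/23
row 3: denom=10−2·8/23=214/23; d'=(18−2·-144/23)/(214/23)=351/107
row 4: denom=12−3·69/214=2361/214; d'=(-2−3·351/107)/(2361/214)=-2534/2361
back: M4=-2534/2361
back: M3=351/107−69/214·-2534/2361=2854/787
back: M2=-144/23−8/23·2854/787=-5920/787
back: M1=6−1/4·-5920/787=6202/787
M: M0=0, M1=6202/787, M2=-5920/787, M3=2854/787, M4=-2534/2361, M5=0
seg 0: a=2, c=M0/2=0, d=(M1−M0)/(6·1)=3101/2361, b=Δ0−h0·(2M0+M1)/6=-5462/2361
seg 1: a=1, c=M1/2=3101/787, d=(M2−M1)/(6·1)=-6061/2361, b=Δ1−h1·(2M1+M2)/6=3841/2361
seg 2: a=4, c=M2/2=-2960/787, d=(M3−M2)/(6·2)=4387/4722, b=Δ2−h2·(2M2+M3)/6=4264/2361
seg 3: a=0, c=M3/2=1427/787, d=(M4−M3)/(6·3)=-5548/21249, b=Δ3−h3·(2M3+M4)/6=-4934/2361
seg 4: a=3, c=M4/2=-1267/2361, d=(M5−M4)/(6·3)=1267/21249, b=Δ4−h4·(2M4+M5)/6=4108/2361
t_q=3/2 → seg 1, τ=1/2; S=1+3841/2361·τ+3101/787·τ²+-6061/2361·τ³=15599/6296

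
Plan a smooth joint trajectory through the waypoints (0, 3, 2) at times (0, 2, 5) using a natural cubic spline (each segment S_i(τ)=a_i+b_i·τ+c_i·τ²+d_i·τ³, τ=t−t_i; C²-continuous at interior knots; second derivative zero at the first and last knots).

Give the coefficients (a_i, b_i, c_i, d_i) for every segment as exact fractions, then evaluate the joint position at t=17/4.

Δ: Δ0=3/2, Δ1=-1/3
row 1: diag=10, rhs=-11; c'=3/10, d'=-11/10
back: M1=-11/10
M: M0=0, M1=-11/10, M2=0
seg 0: a=0, c=M0/2=0, d=(M1−M0)/(6·2)=-11/120, b=Δ0−h0·(2M0+M1)/6=28/15
seg 1: a=3, c=M1/2=-11/20, d=(M2−M1)/(6·3)=11/180, b=Δ1−h1·(2M1+M2)/6=23/30
t_q=17/4 → seg 1, τ=9/4; S=3+23/30·τ+-11/20·τ²+11/180·τ³=675/256

  seg 0: a=0 b=28/15 c=0 d=-11/120
  seg 1: a=3 b=23/30 c=-11/20 d=11/180
S(17/4) = 675/256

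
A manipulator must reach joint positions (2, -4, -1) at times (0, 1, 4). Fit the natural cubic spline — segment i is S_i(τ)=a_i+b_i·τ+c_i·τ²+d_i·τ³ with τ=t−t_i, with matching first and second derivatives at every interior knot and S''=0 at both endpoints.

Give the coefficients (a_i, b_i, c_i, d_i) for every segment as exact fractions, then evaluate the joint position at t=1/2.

Δ: Δ0=-6, Δ1=1
row 1: diag=8, rhs=42; c'=3/8, d'=21/4
back: M1=21/4
M: M0=0, M1=21/4, M2=0
seg 0: a=2, c=M0/2=0, d=(M1−M0)/(6·1)=7/8, b=Δ0−h0·(2M0+M1)/6=-55/8
seg 1: a=-4, c=M1/2=21/8, d=(M2−M1)/(6·3)=-7/24, b=Δ1−h1·(2M1+M2)/6=-17/4
t_q=1/2 → seg 0, τ=1/2; S=2+-55/8·τ+0·τ²+7/8·τ³=-85/64

  seg 0: a=2 b=-55/8 c=0 d=7/8
  seg 1: a=-4 b=-17/4 c=21/8 d=-7/24
S(1/2) = -85/64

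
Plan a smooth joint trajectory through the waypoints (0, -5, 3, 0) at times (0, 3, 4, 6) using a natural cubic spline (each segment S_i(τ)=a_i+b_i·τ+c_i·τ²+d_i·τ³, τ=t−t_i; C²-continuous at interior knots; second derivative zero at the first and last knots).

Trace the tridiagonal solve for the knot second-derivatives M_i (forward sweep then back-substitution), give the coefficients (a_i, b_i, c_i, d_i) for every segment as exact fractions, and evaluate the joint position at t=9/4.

Δ: Δ0=-5/3, Δ1=8, Δ2=-3/2
row 1: diag=8, rhs=58; c'=1/8, d'=29/4
row 2: denom=6−1·1/8=47/8; d'=(-57−1·29/4)/(47/8)=-514/47
back: M2=-514/47
back: M1=29/4−1/8·-514/47=405/47
M: M0=0, M1=405/47, M2=-514/47, M3=0
seg 0: a=0, c=M0/2=0, d=(M1−M0)/(6·3)=45/94, b=Δ0−h0·(2M0+M1)/6=-1685/282
seg 1: a=-5, c=M1/2=405/94, d=(M2−M1)/(6·1)=-919/282, b=Δ1−h1·(2M1+M2)/6=980/141
seg 2: a=3, c=M2/2=-257/47, d=(M3−M2)/(6·2)=257/282, b=Δ2−h2·(2M2+M3)/6=1633/282
t_q=9/4 → seg 0, τ=9/4; S=0+-1685/282·τ+0·τ²+45/94·τ³=-48075/6016

  seg 0: a=0 b=-1685/282 c=0 d=45/94
  seg 1: a=-5 b=980/141 c=405/94 d=-919/282
  seg 2: a=3 b=1633/282 c=-257/47 d=257/282
S(9/4) = -48075/6016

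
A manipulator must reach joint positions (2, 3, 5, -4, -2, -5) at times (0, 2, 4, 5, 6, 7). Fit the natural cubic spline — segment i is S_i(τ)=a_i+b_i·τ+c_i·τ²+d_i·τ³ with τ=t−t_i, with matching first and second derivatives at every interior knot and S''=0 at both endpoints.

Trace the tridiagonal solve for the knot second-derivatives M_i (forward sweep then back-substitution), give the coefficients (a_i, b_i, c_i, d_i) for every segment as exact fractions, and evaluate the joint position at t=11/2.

  seg 0: a=2 b=-142/157 c=0 d=441/1256
  seg 1: a=3 b=1039/314 c=1323/628 d=-256/157
  seg 2: a=5 b=-2459/314 c=-4821/628 d=4087/628
  seg 3: a=-4 b=-2299/628 c=1860/157 d=-3885/628
  seg 4: a=-2 b=463/314 c=-4215/628 d=1405/628
S(11/2) = -18297/5024

Δ: Δ0=1/2, Δ1=1, Δ2=-9, Δ3=2, Δ4=-3
row 1: diag=8, rhs=3; c'=1/4, d'=3/8
row 2: denom=6−2·1/4=11/2; d'=(-60−2·3/8)/(11/2)=-243/22
row 3: denom=4−1·2/11=42/11; d'=(66−1·-243/22)/(42/11)=565/28
row 4: denom=4−1·11/42=157/42; d'=(-30−1·565/28)/(157/42)=-4215/314
back: M4=-4215/314
back: M3=565/28−11/42·-4215/314=3720/157
back: M2=-243/22−2/11·3720/157=-4821/314
back: M1=3/8−1/4·-4821/314=1323/314
M: M0=0, M1=1323/314, M2=-4821/314, M3=3720/157, M4=-4215/314, M5=0
seg 0: a=2, c=M0/2=0, d=(M1−M0)/(6·2)=441/1256, b=Δ0−h0·(2M0+M1)/6=-142/157
seg 1: a=3, c=M1/2=1323/628, d=(M2−M1)/(6·2)=-256/157, b=Δ1−h1·(2M1+M2)/6=1039/314
seg 2: a=5, c=M2/2=-4821/628, d=(M3−M2)/(6·1)=4087/628, b=Δ2−h2·(2M2+M3)/6=-2459/314
seg 3: a=-4, c=M3/2=1860/157, d=(M4−M3)/(6·1)=-3885/628, b=Δ3−h3·(2M3+M4)/6=-2299/628
seg 4: a=-2, c=M4/2=-4215/628, d=(M5−M4)/(6·1)=1405/628, b=Δ4−h4·(2M4+M5)/6=463/314
t_q=11/2 → seg 3, τ=1/2; S=-4+-2299/628·τ+1860/157·τ²+-3885/628·τ³=-18297/5024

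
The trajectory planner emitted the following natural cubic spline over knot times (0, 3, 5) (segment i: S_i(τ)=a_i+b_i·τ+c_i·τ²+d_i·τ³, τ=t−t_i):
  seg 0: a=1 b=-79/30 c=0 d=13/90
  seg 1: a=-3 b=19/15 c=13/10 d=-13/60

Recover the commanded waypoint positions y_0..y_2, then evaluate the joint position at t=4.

y_0=1 y_1=-3 y_2=3
S(4) = -13/20

y_0 = S_0(0) = a_0 = 1
y_1 = S_1(0) = a_1 = -3
y_2 = S_1(2) = 3
t_q=4 is in segment 1 (τ=1); S_1(τ)=-13/20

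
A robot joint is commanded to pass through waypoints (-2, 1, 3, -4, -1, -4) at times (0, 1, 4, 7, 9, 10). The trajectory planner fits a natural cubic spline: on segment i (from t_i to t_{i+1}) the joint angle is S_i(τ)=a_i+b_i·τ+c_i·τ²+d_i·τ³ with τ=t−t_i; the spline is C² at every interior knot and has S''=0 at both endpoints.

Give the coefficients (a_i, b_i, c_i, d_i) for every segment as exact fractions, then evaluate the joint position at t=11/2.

  seg 0: a=-2 b=1397/444 c=0 d=-65/444
  seg 1: a=1 b=601/222 c=-65/148 d=-107/1332
  seg 2: a=3 b=-931/444 c=-43/37 d=13/36
  seg 3: a=-4 b=151/222 c=309/148 d=-745/888
  seg 4: a=-1 b=-115/111 c=-109/37 d=109/111
S(11/2) = -1825/1184

Δ: Δ0=3, Δ1=2/3, Δ2=-7/3, Δ3=3/2, Δ4=-3
row 1: diag=8, rhs=-14; c'=3/8, d'=-7/4
row 2: denom=12−3·3/8=87/8; d'=(-18−3·-7/4)/(87/8)=-34/29
row 3: denom=10−3·8/29=266/29; d'=(23−3·-34/29)/(266/29)=769/266
row 4: denom=6−2·29/133=740/133; d'=(-27−2·769/266)/(740/133)=-218/37
back: M4=-218/37
back: M3=769/266−29/133·-218/37=309/74
back: M2=-34/29−8/29·309/74=-86/37
back: M1=-7/4−3/8·-86/37=-65/74
M: M0=0, M1=-65/74, M2=-86/37, M3=309/74, M4=-218/37, M5=0
seg 0: a=-2, c=M0/2=0, d=(M1−M0)/(6·1)=-65/444, b=Δ0−h0·(2M0+M1)/6=1397/444
seg 1: a=1, c=M1/2=-65/148, d=(M2−M1)/(6·3)=-107/1332, b=Δ1−h1·(2M1+M2)/6=601/222
seg 2: a=3, c=M2/2=-43/37, d=(M3−M2)/(6·3)=13/36, b=Δ2−h2·(2M2+M3)/6=-931/444
seg 3: a=-4, c=M3/2=309/148, d=(M4−M3)/(6·2)=-745/888, b=Δ3−h3·(2M3+M4)/6=151/222
seg 4: a=-1, c=M4/2=-109/37, d=(M5−M4)/(6·1)=109/111, b=Δ4−h4·(2M4+M5)/6=-115/111
t_q=11/2 → seg 2, τ=3/2; S=3+-931/444·τ+-43/37·τ²+13/36·τ³=-1825/1184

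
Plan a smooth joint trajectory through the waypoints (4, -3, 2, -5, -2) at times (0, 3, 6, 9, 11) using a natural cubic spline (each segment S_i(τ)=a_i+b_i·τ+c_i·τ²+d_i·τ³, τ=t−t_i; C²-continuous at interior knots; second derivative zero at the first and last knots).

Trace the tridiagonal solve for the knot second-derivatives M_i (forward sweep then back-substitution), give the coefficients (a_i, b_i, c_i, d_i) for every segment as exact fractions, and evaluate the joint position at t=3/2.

  seg 0: a=4 b=-1043/276 c=0 d=133/828
  seg 1: a=-3 b=77/138 c=133/92 d=-33/92
  seg 2: a=2 b=-125/276 c=-41/23 d=319/828
  seg 3: a=-5 b=-103/138 c=155/92 d=-155/552
S(3/2) = -829/736

Δ: Δ0=-7/3, Δ1=5/3, Δ2=-7/3, Δ3=3/2
row 1: diag=12, rhs=24; c'=1/4, d'=2
row 2: denom=12−3·1/4=45/4; d'=(-24−3·2)/(45/4)=-8/3
row 3: denom=10−3·4/15=46/5; d'=(23−3·-8/3)/(46/5)=155/46
back: M3=155/46
back: M2=-8/3−4/15·155/46=-82/23
back: M1=2−1/4·-82/23=133/46
M: M0=0, M1=133/46, M2=-82/23, M3=155/46, M4=0
seg 0: a=4, c=M0/2=0, d=(M1−M0)/(6·3)=133/828, b=Δ0−h0·(2M0+M1)/6=-1043/276
seg 1: a=-3, c=M1/2=133/92, d=(M2−M1)/(6·3)=-33/92, b=Δ1−h1·(2M1+M2)/6=77/138
seg 2: a=2, c=M2/2=-41/23, d=(M3−M2)/(6·3)=319/828, b=Δ2−h2·(2M2+M3)/6=-125/276
seg 3: a=-5, c=M3/2=155/92, d=(M4−M3)/(6·2)=-155/552, b=Δ3−h3·(2M3+M4)/6=-103/138
t_q=3/2 → seg 0, τ=3/2; S=4+-1043/276·τ+0·τ²+133/828·τ³=-829/736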